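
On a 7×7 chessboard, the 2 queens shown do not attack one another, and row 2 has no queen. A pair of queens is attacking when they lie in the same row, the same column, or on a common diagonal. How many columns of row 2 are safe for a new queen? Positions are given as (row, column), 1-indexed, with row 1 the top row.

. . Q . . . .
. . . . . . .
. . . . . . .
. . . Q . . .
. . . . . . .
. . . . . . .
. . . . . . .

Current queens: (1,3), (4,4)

(1,3) attacks row 2 at column 3 and diagonals 2, 4.
(4,4) attacks row 2 at column 4 and diagonals 2, 6.
Attacked columns: {2, 3, 4, 6}. Safe: {1, 5, 7}.

3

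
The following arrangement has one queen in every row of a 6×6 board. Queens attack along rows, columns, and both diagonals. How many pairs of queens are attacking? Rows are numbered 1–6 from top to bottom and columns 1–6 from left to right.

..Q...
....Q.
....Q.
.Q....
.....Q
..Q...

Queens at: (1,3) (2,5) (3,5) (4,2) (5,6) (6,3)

3

Same column: (1,3)–(6,3) (column 3); (2,5)–(3,5) (column 5).
Same diagonal: (1,3)–(3,5) (|1−3| = |3−5| = 2).
Total attacking pairs: 3.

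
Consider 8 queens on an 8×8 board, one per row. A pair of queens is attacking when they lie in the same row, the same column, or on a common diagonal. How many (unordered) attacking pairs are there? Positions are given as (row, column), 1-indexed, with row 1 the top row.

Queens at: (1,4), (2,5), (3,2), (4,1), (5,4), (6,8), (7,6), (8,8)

9

Same column: (1,4)–(5,4) (column 4); (6,8)–(8,8) (column 8).
Same diagonal: (1,4)–(2,5) (|1−2| = |4−5| = 1); (1,4)–(3,2) (|1−3| = |4−2| = 2); (1,4)–(4,1) (|1−4| = |4−1| = 3); (3,2)–(4,1) (|3−4| = |2−1| = 1); (3,2)–(5,4) (|3−5| = |2−4| = 2); (3,2)–(7,6) (|3−7| = |2−6| = 4); (5,4)–(7,6) (|5−7| = |4−6| = 2).
Total attacking pairs: 9.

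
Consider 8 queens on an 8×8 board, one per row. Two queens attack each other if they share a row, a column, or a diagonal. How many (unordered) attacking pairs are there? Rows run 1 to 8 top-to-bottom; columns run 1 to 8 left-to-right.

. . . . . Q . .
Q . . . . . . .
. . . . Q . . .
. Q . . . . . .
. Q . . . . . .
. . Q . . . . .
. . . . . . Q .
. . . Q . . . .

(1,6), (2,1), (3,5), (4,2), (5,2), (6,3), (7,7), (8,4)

Same column: (4,2)–(5,2) (column 2).
Same diagonal: (1,6)–(5,2) (|1−5| = |6−2| = 4); (5,2)–(6,3) (|5−6| = |2−3| = 1).
Total attacking pairs: 3.

3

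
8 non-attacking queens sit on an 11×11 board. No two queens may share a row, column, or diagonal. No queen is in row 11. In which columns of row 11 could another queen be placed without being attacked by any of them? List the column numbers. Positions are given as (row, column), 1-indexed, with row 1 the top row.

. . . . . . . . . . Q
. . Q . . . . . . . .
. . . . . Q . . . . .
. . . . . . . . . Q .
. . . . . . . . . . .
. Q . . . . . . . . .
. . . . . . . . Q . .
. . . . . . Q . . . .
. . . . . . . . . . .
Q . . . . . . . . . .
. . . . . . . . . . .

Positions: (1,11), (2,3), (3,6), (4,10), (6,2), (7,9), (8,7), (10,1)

columns 8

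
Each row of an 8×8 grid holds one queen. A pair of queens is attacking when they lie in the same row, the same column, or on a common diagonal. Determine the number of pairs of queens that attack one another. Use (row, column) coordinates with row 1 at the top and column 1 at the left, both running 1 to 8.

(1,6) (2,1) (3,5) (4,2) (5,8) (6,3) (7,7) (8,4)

All columns are distinct and no two queens satisfy |Δrow| = |Δcol|, so no pair attacks.

0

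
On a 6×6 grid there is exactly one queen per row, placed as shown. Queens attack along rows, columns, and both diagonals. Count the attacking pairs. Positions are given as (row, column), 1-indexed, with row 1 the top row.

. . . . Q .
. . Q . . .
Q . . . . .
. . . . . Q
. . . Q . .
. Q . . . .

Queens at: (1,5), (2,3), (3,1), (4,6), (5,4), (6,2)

0

All columns are distinct and no two queens satisfy |Δrow| = |Δcol|, so no pair attacks.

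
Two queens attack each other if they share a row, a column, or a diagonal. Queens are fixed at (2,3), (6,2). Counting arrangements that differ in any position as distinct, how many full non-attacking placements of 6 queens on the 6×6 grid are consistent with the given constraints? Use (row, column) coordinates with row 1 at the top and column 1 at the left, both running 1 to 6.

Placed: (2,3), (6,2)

1

Branch on row 1: col 1 → 0; col 5 → 1; col 6 → 0.
Sum: 0 + 1 + 0 = 1.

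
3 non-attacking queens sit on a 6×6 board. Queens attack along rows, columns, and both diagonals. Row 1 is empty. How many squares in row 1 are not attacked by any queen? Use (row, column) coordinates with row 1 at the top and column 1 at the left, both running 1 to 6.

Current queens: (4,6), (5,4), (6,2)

(4,6) attacks row 1 at column 6 and diagonals 3.
(5,4) attacks row 1 at column 4.
(6,2) attacks row 1 at column 2.
Attacked columns: {2, 3, 4, 6}. Safe: {1, 5}.

2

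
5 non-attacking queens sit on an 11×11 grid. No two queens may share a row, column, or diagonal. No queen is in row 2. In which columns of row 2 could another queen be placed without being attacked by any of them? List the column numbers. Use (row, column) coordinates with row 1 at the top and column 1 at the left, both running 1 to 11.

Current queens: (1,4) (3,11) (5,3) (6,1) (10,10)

columns 7, 8, 9

(1,4) attacks row 2 at column 4 and diagonals 3, 5.
(3,11) attacks row 2 at column 11 and diagonals 10.
(5,3) attacks row 2 at column 3 and diagonals 6.
(6,1) attacks row 2 at column 1 and diagonals 5.
(10,10) attacks row 2 at column 10 and diagonals 2.
Attacked columns: {1, 2, 3, 4, 5, 6, 10, 11}. Safe: {7, 8, 9}.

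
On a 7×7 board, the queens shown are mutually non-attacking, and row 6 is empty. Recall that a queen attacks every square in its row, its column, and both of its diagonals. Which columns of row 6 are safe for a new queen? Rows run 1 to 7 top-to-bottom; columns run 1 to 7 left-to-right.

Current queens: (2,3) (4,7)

columns 1, 2, 4, 6

(2,3) attacks row 6 at column 3 and diagonals 7.
(4,7) attacks row 6 at column 7 and diagonals 5.
Attacked columns: {3, 5, 7}. Safe: {1, 2, 4, 6}.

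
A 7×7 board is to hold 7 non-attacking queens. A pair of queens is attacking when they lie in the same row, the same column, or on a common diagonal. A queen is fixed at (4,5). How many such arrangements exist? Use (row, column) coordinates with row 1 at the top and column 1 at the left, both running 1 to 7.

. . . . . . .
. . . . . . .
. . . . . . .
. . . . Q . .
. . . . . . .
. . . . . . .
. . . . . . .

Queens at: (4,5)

Branch on row 1: col 1 → 0; col 3 → 1; col 4 → 1; col 6 → 1; col 7 → 1.
Sum: 0 + 1 + 1 + 1 + 1 = 4.

4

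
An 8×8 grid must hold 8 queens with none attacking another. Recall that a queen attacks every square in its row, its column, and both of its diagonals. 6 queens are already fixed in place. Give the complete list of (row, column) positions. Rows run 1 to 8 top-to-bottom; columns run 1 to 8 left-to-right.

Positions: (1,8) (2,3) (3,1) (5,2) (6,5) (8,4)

(1,8) (2,3) (3,1) (4,6) (5,2) (6,5) (7,7) (8,4)

Row 4: attacked by (1,8)→{5,8}; (2,3)→{1,3,5}; (3,1)→{1,2}; (5,2)→{1,2,3}; (6,5)→{3,5,7}; (8,4)→{4,8}. Safe: 6. Place at column 6.
Row 7: attacked by (1,8)→{2,8}; (2,3)→{3,8}; (3,1)→{1,5}; (4,6)→{3,6}; (5,2)→{2,4}; (6,5)→{4,5,6}; (8,4)→{3,4,5}. Safe: 7. Place at column 7.
Columns [8, 3, 1, 6, 2, 5, 7, 4], r−c [-7, -1, 2, -2, 3, 1, 0, 4], r+c [9, 5, 4, 10, 7, 11, 14, 12] are all distinct, so no two queens attack.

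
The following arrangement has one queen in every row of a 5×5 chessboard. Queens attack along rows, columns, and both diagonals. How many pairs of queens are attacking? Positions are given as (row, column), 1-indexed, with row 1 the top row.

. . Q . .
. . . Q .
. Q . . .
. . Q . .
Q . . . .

Same column: (1,3)–(4,3) (column 3).
Same diagonal: (1,3)–(2,4) (|1−2| = |3−4| = 1); (2,4)–(5,1) (|2−5| = |4−1| = 3); (3,2)–(4,3) (|3−4| = |2−3| = 1).
Total attacking pairs: 4.

4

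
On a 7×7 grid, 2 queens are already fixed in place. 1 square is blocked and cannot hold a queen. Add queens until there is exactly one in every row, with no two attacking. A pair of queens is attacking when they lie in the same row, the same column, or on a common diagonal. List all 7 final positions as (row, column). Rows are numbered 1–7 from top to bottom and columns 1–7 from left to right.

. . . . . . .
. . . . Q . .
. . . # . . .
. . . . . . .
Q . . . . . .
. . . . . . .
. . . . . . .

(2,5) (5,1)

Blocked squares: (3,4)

Row 1: attacked by (2,5)→{4,5,6}; (5,1)→{1,5}. Safe: 2, 3, 7. Place at column 2.
Row 3: attacked by (1,2)→{2,4}; (2,5)→{4,5,6}; (5,1)→{1,3}. Blocked: 4. Safe: 7. Place at column 7.
Row 4: attacked by (1,2)→{2,5}; (2,5)→{3,5,7}; (3,7)→{6,7}; (5,1)→{1,2}. Safe: 4. Place at column 4.
Row 6: attacked by (1,2)→{2,7}; (2,5)→{1,5}; (3,7)→{4,7}; (4,4)→{2,4,6}; (5,1)→{1,2}. Safe: 3. Place at column 3.
Row 7: attacked by (1,2)→{2}; (2,5)→{5}; (3,7)→{3,7}; (4,4)→{1,4,7}; (5,1)→{1,3}; (6,3)→{2,3,4}. Safe: 6. Place at column 6.
Columns [2, 5, 7, 4, 1, 3, 6], r−c [-1, -3, -4, 0, 4, 3, 1], r+c [3, 7, 10, 8, 6, 9, 13] are all distinct, so no two queens attack.

(1,2) (2,5) (3,7) (4,4) (5,1) (6,3) (7,6)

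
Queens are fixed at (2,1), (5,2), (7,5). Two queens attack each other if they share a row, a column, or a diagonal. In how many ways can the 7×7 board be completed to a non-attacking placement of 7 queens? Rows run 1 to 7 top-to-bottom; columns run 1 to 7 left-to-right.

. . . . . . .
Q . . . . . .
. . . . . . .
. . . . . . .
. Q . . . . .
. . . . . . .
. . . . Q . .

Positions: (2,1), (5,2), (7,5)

2

Branch on row 1: col 3 → 1; col 4 → 1; col 7 → 0.
Sum: 1 + 1 + 0 = 2.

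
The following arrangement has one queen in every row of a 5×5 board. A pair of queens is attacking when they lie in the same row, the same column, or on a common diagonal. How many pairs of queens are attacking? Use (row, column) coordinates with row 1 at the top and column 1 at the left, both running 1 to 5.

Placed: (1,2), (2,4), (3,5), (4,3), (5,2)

3

Same column: (1,2)–(5,2) (column 2).
Same diagonal: (2,4)–(3,5) (|2−3| = |4−5| = 1); (4,3)–(5,2) (|4−5| = |3−2| = 1).
Total attacking pairs: 3.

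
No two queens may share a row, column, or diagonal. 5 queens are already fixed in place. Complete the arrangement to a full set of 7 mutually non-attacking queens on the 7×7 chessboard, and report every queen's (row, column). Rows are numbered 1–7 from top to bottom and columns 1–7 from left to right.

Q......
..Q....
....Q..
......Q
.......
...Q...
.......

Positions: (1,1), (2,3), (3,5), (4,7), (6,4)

(1,1) (2,3) (3,5) (4,7) (5,2) (6,4) (7,6)

Row 5: attacked by (1,1)→{1,5}; (2,3)→{3,6}; (3,5)→{3,5,7}; (4,7)→{6,7}; (6,4)→{3,4,5}. Safe: 2. Place at column 2.
Row 7: attacked by (1,1)→{1,7}; (2,3)→{3}; (3,5)→{1,5}; (4,7)→{4,7}; (5,2)→{2,4}; (6,4)→{3,4,5}. Safe: 6. Place at column 6.
Columns [1, 3, 5, 7, 2, 4, 6], r−c [0, -1, -2, -3, 3, 2, 1], r+c [2, 5, 8, 11, 7, 10, 13] are all distinct, so no two queens attack.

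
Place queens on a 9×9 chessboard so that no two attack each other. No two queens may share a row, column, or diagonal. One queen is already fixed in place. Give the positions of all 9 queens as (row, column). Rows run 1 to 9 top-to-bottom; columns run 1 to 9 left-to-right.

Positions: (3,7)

Row 1: attacked by (3,7)→{5,7,9}. Safe: 1, 2, 3, 4, 6, 8. Place at column 2.
Row 2: attacked by (1,2)→{1,2,3}; (3,7)→{6,7,8}. Safe: 4, 5, 9. Place at column 4.
Row 4: attacked by (1,2)→{2,5}; (2,4)→{2,4,6}; (3,7)→{6,7,8}. Safe: 1, 3, 9. Place at column 1.
Row 5: attacked by (1,2)→{2,6}; (2,4)→{1,4,7}; (3,7)→{5,7,9}; (4,1)→{1,2}. Safe: 3, 8. Place at column 3.
Row 6: attacked by (1,2)→{2,7}; (2,4)→{4,8}; (3,7)→{4,7}; (4,1)→{1,3}; (5,3)→{2,3,4}. Safe: 5, 6, 9. Place at column 9.
Row 7: attacked by (1,2)→{2,8}; (2,4)→{4,9}; (3,7)→{3,7}; (4,1)→{1,4}; (5,3)→{1,3,5}; (6,9)→{8,9}. Safe: 6. Place at column 6.
Row 8: attacked by (1,2)→{2,9}; (2,4)→{4}; (3,7)→{2,7}; (4,1)→{1,5}; (5,3)→{3,6}; (6,9)→{7,9}; (7,6)→{5,6,7}. Safe: 8. Place at column 8.
Row 9: attacked by (1,2)→{2}; (2,4)→{4}; (3,7)→{1,7}; (4,1)→{1,6}; (5,3)→{3,7}; (6,9)→{6,9}; (7,6)→{4,6,8}; (8,8)→{7,8,9}. Safe: 5. Place at column 5.
Columns [2, 4, 7, 1, 3, 9, 6, 8, 5], r−c [-1, -2, -4, 3, 2, -3, 1, 0, 4], r+c [3, 6, 10, 5, 8, 15, 13, 16, 14] are all distinct, so no two queens attack.

(1,2) (2,4) (3,7) (4,1) (5,3) (6,9) (7,6) (8,8) (9,5)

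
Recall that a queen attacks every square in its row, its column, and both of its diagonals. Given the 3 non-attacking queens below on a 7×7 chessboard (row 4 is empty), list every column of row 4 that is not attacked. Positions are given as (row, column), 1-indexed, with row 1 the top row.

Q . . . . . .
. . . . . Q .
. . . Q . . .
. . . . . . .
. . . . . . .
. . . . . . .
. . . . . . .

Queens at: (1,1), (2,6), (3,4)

(1,1) attacks row 4 at column 1 and diagonals 4.
(2,6) attacks row 4 at column 6 and diagonals 4.
(3,4) attacks row 4 at column 4 and diagonals 3, 5.
Attacked columns: {1, 3, 4, 5, 6}. Safe: {2, 7}.

columns 2, 7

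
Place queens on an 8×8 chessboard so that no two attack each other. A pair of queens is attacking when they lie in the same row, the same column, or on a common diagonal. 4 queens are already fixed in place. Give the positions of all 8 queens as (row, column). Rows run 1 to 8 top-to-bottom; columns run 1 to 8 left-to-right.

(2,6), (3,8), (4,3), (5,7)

(1,1) (2,6) (3,8) (4,3) (5,7) (6,4) (7,2) (8,5)

Row 1: attacked by (2,6)→{5,6,7}; (3,8)→{6,8}; (4,3)→{3,6}; (5,7)→{3,7}. Safe: 1, 2, 4. Place at column 1.
Row 6: attacked by (1,1)→{1,6}; (2,6)→{2,6}; (3,8)→{5,8}; (4,3)→{1,3,5}; (5,7)→{6,7,8}. Safe: 4. Place at column 4.
Row 7: attacked by (1,1)→{1,7}; (2,6)→{1,6}; (3,8)→{4,8}; (4,3)→{3,6}; (5,7)→{5,7}; (6,4)→{3,4,5}. Safe: 2. Place at column 2.
Row 8: attacked by (1,1)→{1,8}; (2,6)→{6}; (3,8)→{3,8}; (4,3)→{3,7}; (5,7)→{4,7}; (6,4)→{2,4,6}; (7,2)→{1,2,3}. Safe: 5. Place at column 5.
Columns [1, 6, 8, 3, 7, 4, 2, 5], r−c [0, -4, -5, 1, -2, 2, 5, 3], r+c [2, 8, 11, 7, 12, 10, 9, 13] are all distinct, so no two queens attack.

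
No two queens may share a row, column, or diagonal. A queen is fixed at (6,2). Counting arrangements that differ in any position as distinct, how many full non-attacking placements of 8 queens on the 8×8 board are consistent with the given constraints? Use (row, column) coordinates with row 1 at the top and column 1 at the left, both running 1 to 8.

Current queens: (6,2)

Branch on row 1: col 1 → 1; col 3 → 2; col 4 → 3; col 5 → 3; col 6 → 4; col 8 → 1.
Sum: 1 + 2 + 3 + 3 + 4 + 1 = 14.

14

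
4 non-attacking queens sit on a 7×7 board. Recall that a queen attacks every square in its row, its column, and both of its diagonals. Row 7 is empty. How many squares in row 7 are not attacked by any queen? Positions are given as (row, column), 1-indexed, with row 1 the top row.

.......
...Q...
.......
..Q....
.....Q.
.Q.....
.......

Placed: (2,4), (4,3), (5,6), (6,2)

2

(2,4) attacks row 7 at column 4.
(4,3) attacks row 7 at column 3 and diagonals 6.
(5,6) attacks row 7 at column 6 and diagonals 4.
(6,2) attacks row 7 at column 2 and diagonals 1, 3.
Attacked columns: {1, 2, 3, 4, 6}. Safe: {5, 7}.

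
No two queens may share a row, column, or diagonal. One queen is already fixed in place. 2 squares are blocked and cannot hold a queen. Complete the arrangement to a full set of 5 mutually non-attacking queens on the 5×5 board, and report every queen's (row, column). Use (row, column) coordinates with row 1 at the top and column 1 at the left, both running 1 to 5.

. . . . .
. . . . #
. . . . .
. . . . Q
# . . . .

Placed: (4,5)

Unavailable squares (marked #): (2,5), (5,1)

Row 1: attacked by (4,5)→{2,5}. Safe: 1, 3, 4. Place at column 1.
Row 2: attacked by (1,1)→{1,2}; (4,5)→{3,5}. Blocked: 5. Safe: 4. Place at column 4.
Row 3: attacked by (1,1)→{1,3}; (2,4)→{3,4,5}; (4,5)→{4,5}. Safe: 2. Place at column 2.
Row 5: attacked by (1,1)→{1,5}; (2,4)→{1,4}; (3,2)→{2,4}; (4,5)→{4,5}. Blocked: 1. Safe: 3. Place at column 3.
Columns [1, 4, 2, 5, 3], r−c [0, -2, 1, -1, 2], r+c [2, 6, 5, 9, 8] are all distinct, so no two queens attack.

(1,1) (2,4) (3,2) (4,5) (5,3)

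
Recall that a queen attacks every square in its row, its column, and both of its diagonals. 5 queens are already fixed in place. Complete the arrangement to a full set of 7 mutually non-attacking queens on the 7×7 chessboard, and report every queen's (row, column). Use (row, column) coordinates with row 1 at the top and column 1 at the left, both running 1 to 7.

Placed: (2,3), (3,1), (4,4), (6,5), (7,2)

Row 1: attacked by (2,3)→{2,3,4}; (3,1)→{1,3}; (4,4)→{1,4,7}; (6,5)→{5}; (7,2)→{2}. Safe: 6. Place at column 6.
Row 5: attacked by (1,6)→{2,6}; (2,3)→{3,6}; (3,1)→{1,3}; (4,4)→{3,4,5}; (6,5)→{4,5,6}; (7,2)→{2,4}. Safe: 7. Place at column 7.
Columns [6, 3, 1, 4, 7, 5, 2], r−c [-5, -1, 2, 0, -2, 1, 5], r+c [7, 5, 4, 8, 12, 11, 9] are all distinct, so no two queens attack.

(1,6) (2,3) (3,1) (4,4) (5,7) (6,5) (7,2)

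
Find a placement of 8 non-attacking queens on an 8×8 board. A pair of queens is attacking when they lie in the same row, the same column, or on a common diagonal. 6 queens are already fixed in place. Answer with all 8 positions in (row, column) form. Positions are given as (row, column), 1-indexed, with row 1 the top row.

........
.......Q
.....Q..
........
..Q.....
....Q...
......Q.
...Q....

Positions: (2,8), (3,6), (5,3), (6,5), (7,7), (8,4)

Row 1: attacked by (2,8)→{7,8}; (3,6)→{4,6,8}; (5,3)→{3,7}; (6,5)→{5}; (7,7)→{1,7}; (8,4)→{4}. Safe: 2. Place at column 2.
Row 4: attacked by (1,2)→{2,5}; (2,8)→{6,8}; (3,6)→{5,6,7}; (5,3)→{2,3,4}; (6,5)→{3,5,7}; (7,7)→{4,7}; (8,4)→{4,8}. Safe: 1. Place at column 1.
Columns [2, 8, 6, 1, 3, 5, 7, 4], r−c [-1, -6, -3, 3, 2, 1, 0, 4], r+c [3, 10, 9, 5, 8, 11, 14, 12] are all distinct, so no two queens attack.

(1,2) (2,8) (3,6) (4,1) (5,3) (6,5) (7,7) (8,4)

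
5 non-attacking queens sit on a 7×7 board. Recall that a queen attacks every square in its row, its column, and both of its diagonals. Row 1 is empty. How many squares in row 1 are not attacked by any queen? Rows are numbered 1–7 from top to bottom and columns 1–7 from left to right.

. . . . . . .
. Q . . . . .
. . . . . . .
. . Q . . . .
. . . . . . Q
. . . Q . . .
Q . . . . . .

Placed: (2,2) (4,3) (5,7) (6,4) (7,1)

(2,2) attacks row 1 at column 2 and diagonals 1, 3.
(4,3) attacks row 1 at column 3 and diagonals 6.
(5,7) attacks row 1 at column 7 and diagonals 3.
(6,4) attacks row 1 at column 4.
(7,1) attacks row 1 at column 1 and diagonals 7.
Attacked columns: {1, 2, 3, 4, 6, 7}. Safe: {5}.

1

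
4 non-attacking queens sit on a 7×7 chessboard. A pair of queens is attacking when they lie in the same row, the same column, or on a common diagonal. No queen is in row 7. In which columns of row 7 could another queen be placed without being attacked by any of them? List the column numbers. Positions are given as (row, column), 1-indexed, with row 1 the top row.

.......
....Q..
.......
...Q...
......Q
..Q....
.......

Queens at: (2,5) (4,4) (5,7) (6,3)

(2,5) attacks row 7 at column 5.
(4,4) attacks row 7 at column 4 and diagonals 1, 7.
(5,7) attacks row 7 at column 7 and diagonals 5.
(6,3) attacks row 7 at column 3 and diagonals 2, 4.
Attacked columns: {1, 2, 3, 4, 5, 7}. Safe: {6}.

columns 6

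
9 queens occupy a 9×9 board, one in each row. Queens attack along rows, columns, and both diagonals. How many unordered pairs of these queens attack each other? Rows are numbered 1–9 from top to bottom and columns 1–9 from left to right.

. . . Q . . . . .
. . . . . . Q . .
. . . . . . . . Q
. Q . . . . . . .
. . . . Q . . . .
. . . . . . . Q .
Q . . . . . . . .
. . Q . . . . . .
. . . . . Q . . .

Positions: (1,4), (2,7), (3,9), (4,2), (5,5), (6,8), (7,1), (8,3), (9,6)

0

All columns are distinct and no two queens satisfy |Δrow| = |Δcol|, so no pair attacks.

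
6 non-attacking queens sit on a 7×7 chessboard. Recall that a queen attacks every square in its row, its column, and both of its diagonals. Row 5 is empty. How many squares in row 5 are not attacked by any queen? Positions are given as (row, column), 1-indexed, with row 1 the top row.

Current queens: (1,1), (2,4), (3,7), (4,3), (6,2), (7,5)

(1,1) attacks row 5 at column 1 and diagonals 5.
(2,4) attacks row 5 at column 4 and diagonals 1, 7.
(3,7) attacks row 5 at column 7 and diagonals 5.
(4,3) attacks row 5 at column 3 and diagonals 2, 4.
(6,2) attacks row 5 at column 2 and diagonals 1, 3.
(7,5) attacks row 5 at column 5 and diagonals 3, 7.
Attacked columns: {1, 2, 3, 4, 5, 7}. Safe: {6}.

1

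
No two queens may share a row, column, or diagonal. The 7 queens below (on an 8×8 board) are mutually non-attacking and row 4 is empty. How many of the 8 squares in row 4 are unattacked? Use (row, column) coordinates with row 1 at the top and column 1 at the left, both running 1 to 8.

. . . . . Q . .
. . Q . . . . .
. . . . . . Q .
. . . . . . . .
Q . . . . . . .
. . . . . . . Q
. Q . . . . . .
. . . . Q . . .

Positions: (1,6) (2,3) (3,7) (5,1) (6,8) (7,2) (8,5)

1

(1,6) attacks row 4 at column 6 and diagonals 3.
(2,3) attacks row 4 at column 3 and diagonals 1, 5.
(3,7) attacks row 4 at column 7 and diagonals 6, 8.
(5,1) attacks row 4 at column 1 and diagonals 2.
(6,8) attacks row 4 at column 8 and diagonals 6.
(7,2) attacks row 4 at column 2 and diagonals 5.
(8,5) attacks row 4 at column 5 and diagonals 1.
Attacked columns: {1, 2, 3, 5, 6, 7, 8}. Safe: {4}.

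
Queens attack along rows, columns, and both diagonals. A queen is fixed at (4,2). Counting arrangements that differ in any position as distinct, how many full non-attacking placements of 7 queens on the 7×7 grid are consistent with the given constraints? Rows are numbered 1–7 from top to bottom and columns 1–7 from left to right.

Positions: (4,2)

6

Branch on row 1: col 1 → 1; col 3 → 2; col 4 → 2; col 6 → 0; col 7 → 1.
Sum: 1 + 2 + 2 + 0 + 1 = 6.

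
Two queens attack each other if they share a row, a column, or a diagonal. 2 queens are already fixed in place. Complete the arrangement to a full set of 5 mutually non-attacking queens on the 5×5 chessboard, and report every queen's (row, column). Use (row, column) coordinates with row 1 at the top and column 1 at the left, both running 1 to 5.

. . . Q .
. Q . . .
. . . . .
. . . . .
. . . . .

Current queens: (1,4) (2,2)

(1,4) (2,2) (3,5) (4,3) (5,1)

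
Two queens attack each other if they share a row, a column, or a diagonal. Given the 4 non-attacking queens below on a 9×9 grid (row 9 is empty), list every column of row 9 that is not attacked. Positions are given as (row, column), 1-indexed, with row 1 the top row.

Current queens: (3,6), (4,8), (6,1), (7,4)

(3,6) attacks row 9 at column 6.
(4,8) attacks row 9 at column 8 and diagonals 3.
(6,1) attacks row 9 at column 1 and diagonals 4.
(7,4) attacks row 9 at column 4 and diagonals 2, 6.
Attacked columns: {1, 2, 3, 4, 6, 8}. Safe: {5, 7, 9}.

columns 5, 7, 9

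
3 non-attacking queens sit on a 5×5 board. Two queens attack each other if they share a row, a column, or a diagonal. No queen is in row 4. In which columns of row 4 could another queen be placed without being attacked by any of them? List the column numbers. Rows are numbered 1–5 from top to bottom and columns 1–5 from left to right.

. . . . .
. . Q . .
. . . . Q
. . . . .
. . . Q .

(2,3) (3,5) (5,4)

(2,3) attacks row 4 at column 3 and diagonals 1, 5.
(3,5) attacks row 4 at column 5 and diagonals 4.
(5,4) attacks row 4 at column 4 and diagonals 3, 5.
Attacked columns: {1, 3, 4, 5}. Safe: {2}.

columns 2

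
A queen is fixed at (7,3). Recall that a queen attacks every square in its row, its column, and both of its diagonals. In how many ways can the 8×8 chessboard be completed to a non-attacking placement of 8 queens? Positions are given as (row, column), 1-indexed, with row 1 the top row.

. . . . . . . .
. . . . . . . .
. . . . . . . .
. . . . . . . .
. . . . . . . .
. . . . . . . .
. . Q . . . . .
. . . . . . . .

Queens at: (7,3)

14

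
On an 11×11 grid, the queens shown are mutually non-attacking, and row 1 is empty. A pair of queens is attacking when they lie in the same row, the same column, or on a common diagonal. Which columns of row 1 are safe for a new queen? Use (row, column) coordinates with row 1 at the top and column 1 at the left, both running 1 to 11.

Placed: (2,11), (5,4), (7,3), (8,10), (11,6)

columns 1, 2, 5, 7

(2,11) attacks row 1 at column 11 and diagonals 10.
(5,4) attacks row 1 at column 4 and diagonals 8.
(7,3) attacks row 1 at column 3 and diagonals 9.
(8,10) attacks row 1 at column 10 and diagonals 3.
(11,6) attacks row 1 at column 6.
Attacked columns: {3, 4, 6, 8, 9, 10, 11}. Safe: {1, 2, 5, 7}.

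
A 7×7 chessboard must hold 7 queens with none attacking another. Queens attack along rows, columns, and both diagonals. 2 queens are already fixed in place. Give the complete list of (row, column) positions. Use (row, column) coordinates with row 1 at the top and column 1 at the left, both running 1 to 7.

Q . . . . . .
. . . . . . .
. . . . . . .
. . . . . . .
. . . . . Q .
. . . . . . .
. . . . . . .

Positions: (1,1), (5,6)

(1,1) (2,4) (3,7) (4,3) (5,6) (6,2) (7,5)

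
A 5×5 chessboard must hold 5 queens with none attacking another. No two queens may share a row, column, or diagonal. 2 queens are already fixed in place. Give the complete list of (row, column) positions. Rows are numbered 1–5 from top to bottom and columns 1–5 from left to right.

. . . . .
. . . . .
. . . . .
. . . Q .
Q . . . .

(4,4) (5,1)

Row 1: attacked by (4,4)→{1,4}; (5,1)→{1,5}. Safe: 2, 3. Place at column 3.
Row 2: attacked by (1,3)→{2,3,4}; (4,4)→{2,4}; (5,1)→{1,4}. Safe: 5. Place at column 5.
Row 3: attacked by (1,3)→{1,3,5}; (2,5)→{4,5}; (4,4)→{3,4,5}; (5,1)→{1,3}. Safe: 2. Place at column 2.
Columns [3, 5, 2, 4, 1], r−c [-2, -3, 1, 0, 4], r+c [4, 7, 5, 8, 6] are all distinct, so no two queens attack.

(1,3) (2,5) (3,2) (4,4) (5,1)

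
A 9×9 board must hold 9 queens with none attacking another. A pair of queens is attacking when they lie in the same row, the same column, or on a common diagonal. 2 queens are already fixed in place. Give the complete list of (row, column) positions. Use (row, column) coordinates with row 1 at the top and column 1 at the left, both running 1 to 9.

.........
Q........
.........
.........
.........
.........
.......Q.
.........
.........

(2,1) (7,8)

(1,4) (2,1) (3,5) (4,9) (5,2) (6,6) (7,8) (8,3) (9,7)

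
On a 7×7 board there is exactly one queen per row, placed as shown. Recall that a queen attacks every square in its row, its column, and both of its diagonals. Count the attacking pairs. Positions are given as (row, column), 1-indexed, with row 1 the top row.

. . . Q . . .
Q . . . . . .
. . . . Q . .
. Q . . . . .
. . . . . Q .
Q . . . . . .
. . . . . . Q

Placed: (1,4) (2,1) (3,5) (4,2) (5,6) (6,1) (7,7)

Same column: (2,1)–(6,1) (column 1).
Total attacking pairs: 1.

1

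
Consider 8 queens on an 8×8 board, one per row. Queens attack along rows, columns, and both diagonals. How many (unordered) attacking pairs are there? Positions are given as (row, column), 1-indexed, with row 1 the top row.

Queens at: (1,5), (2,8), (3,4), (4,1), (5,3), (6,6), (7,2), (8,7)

0

All columns are distinct and no two queens satisfy |Δrow| = |Δcol|, so no pair attacks.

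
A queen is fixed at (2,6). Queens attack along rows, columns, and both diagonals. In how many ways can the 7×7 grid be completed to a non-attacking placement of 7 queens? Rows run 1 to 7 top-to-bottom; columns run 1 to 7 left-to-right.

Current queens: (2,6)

4

Branch on row 1: col 1 → 1; col 2 → 1; col 3 → 1; col 4 → 1.
Sum: 1 + 1 + 1 + 1 = 4.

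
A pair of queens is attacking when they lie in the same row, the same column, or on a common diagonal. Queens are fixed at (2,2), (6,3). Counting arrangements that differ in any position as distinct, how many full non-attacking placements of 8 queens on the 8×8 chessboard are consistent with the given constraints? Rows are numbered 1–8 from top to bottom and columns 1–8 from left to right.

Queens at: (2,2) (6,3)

Branch on row 1: col 4 → 1; col 5 → 1; col 6 → 0; col 7 → 0.
Sum: 1 + 1 + 0 + 0 = 2.

2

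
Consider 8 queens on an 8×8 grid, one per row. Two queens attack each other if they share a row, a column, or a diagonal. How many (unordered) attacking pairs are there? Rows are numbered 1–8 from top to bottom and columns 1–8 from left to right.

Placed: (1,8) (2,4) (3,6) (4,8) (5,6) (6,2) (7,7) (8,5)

3

Same column: (1,8)–(4,8) (column 8); (3,6)–(5,6) (column 6).
Same diagonal: (1,8)–(3,6) (|1−3| = |8−6| = 2).
Total attacking pairs: 3.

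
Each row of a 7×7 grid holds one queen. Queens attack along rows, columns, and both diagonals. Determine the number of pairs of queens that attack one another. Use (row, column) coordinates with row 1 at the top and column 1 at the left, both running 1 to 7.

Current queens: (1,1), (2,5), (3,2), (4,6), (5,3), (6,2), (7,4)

2

Same column: (3,2)–(6,2) (column 2).
Same diagonal: (5,3)–(6,2) (|5−6| = |3−2| = 1).
Total attacking pairs: 2.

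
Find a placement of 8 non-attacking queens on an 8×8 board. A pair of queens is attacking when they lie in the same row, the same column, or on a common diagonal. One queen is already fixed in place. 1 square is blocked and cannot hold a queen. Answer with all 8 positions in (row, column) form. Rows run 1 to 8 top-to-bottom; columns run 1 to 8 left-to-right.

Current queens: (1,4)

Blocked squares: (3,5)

(1,4) (2,7) (3,1) (4,8) (5,5) (6,2) (7,6) (8,3)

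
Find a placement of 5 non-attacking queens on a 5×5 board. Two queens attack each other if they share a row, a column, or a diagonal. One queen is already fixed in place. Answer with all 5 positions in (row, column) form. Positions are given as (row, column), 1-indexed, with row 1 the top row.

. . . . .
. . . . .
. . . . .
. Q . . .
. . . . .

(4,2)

Row 1: attacked by (4,2)→{2,5}. Safe: 1, 3, 4. Place at column 1.
Row 2: attacked by (1,1)→{1,2}; (4,2)→{2,4}. Safe: 3, 5. Place at column 3.
Row 3: attacked by (1,1)→{1,3}; (2,3)→{2,3,4}; (4,2)→{1,2,3}. Safe: 5. Place at column 5.
Row 5: attacked by (1,1)→{1,5}; (2,3)→{3}; (3,5)→{3,5}; (4,2)→{1,2,3}. Safe: 4. Place at column 4.
Columns [1, 3, 5, 2, 4], r−c [0, -1, -2, 2, 1], r+c [2, 5, 8, 6, 9] are all distinct, so no two queens attack.

(1,1) (2,3) (3,5) (4,2) (5,4)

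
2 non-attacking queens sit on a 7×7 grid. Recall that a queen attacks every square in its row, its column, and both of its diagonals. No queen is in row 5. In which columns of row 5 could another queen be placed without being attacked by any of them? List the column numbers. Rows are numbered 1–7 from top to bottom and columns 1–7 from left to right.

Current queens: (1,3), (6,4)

(1,3) attacks row 5 at column 3 and diagonals 7.
(6,4) attacks row 5 at column 4 and diagonals 3, 5.
Attacked columns: {3, 4, 5, 7}. Safe: {1, 2, 6}.

columns 1, 2, 6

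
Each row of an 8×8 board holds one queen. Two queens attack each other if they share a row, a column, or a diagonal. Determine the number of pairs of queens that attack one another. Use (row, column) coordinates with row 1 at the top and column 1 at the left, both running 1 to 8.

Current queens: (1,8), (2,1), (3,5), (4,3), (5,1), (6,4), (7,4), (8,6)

4

Same column: (2,1)–(5,1) (column 1); (6,4)–(7,4) (column 4).
Same diagonal: (2,1)–(4,3) (|2−4| = |1−3| = 2); (6,4)–(8,6) (|6−8| = |4−6| = 2).
Total attacking pairs: 4.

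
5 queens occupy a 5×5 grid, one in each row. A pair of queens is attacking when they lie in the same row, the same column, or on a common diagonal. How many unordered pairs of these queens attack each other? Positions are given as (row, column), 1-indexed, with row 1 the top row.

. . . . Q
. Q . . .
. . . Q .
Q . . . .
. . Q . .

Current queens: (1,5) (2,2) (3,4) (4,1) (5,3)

0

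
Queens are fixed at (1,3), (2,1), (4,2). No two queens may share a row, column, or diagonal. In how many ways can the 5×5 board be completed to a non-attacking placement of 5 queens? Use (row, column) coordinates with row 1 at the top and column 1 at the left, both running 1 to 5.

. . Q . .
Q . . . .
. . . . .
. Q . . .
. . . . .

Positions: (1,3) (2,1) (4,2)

Branch on row 3: col 4 → 1.
Sum: 1 = 1.

1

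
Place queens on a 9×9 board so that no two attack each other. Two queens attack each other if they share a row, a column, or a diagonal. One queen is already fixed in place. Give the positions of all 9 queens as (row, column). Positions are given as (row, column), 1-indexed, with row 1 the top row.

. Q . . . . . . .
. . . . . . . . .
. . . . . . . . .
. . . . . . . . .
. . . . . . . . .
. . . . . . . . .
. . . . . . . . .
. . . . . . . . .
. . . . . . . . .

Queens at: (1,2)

(1,2) (2,6) (3,9) (4,3) (5,5) (6,8) (7,4) (8,1) (9,7)

Row 2: attacked by (1,2)→{1,2,3}. Safe: 4, 5, 6, 7, 8, 9. Place at column 6.
Row 3: attacked by (1,2)→{2,4}; (2,6)→{5,6,7}. Safe: 1, 3, 8, 9. Place at column 9.
Row 4: attacked by (1,2)→{2,5}; (2,6)→{4,6,8}; (3,9)→{8,9}. Safe: 1, 3, 7. Place at column 3.
Row 5: attacked by (1,2)→{2,6}; (2,6)→{3,6,9}; (3,9)→{7,9}; (4,3)→{2,3,4}. Safe: 1, 5, 8. Place at column 5.
Row 6: attacked by (1,2)→{2,7}; (2,6)→{2,6}; (3,9)→{6,9}; (4,3)→{1,3,5}; (5,5)→{4,5,6}. Safe: 8. Place at column 8.
Row 7: attacked by (1,2)→{2,8}; (2,6)→{1,6}; (3,9)→{5,9}; (4,3)→{3,6}; (5,5)→{3,5,7}; (6,8)→{7,8,9}. Safe: 4. Place at column 4.
Row 8: attacked by (1,2)→{2,9}; (2,6)→{6}; (3,9)→{4,9}; (4,3)→{3,7}; (5,5)→{2,5,8}; (6,8)→{6,8}; (7,4)→{3,4,5}. Safe: 1. Place at column 1.
Row 9: attacked by (1,2)→{2}; (2,6)→{6}; (3,9)→{3,9}; (4,3)→{3,8}; (5,5)→{1,5,9}; (6,8)→{5,8}; (7,4)→{2,4,6}; (8,1)→{1,2}. Safe: 7. Place at column 7.
Columns [2, 6, 9, 3, 5, 8, 4, 1, 7], r−c [-1, -4, -6, 1, 0, -2, 3, 7, 2], r+c [3, 8, 12, 7, 10, 14, 11, 9, 16] are all distinct, so no two queens attack.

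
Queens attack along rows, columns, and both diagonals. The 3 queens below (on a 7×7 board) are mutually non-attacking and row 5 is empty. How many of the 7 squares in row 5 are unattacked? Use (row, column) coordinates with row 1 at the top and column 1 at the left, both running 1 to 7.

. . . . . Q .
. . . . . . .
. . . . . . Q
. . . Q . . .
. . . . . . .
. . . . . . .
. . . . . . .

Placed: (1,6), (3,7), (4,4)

1

(1,6) attacks row 5 at column 6 and diagonals 2.
(3,7) attacks row 5 at column 7 and diagonals 5.
(4,4) attacks row 5 at column 4 and diagonals 3, 5.
Attacked columns: {2, 3, 4, 5, 6, 7}. Safe: {1}.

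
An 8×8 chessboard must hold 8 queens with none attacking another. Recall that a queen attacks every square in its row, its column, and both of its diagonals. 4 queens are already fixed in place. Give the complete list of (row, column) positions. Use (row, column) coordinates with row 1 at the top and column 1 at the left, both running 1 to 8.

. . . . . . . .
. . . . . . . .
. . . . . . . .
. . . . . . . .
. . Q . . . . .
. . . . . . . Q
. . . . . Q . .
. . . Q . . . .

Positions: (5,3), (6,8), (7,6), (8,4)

Row 1: attacked by (5,3)→{3,7}; (6,8)→{3,8}; (7,6)→{6}; (8,4)→{4}. Safe: 1, 2, 5. Place at column 2.
Row 2: attacked by (1,2)→{1,2,3}; (5,3)→{3,6}; (6,8)→{4,8}; (7,6)→{1,6}; (8,4)→{4}. Safe: 5, 7. Place at column 5.
Row 3: attacked by (1,2)→{2,4}; (2,5)→{4,5,6}; (5,3)→{1,3,5}; (6,8)→{5,8}; (7,6)→{2,6}; (8,4)→{4}. Safe: 7. Place at column 7.
Row 4: attacked by (1,2)→{2,5}; (2,5)→{3,5,7}; (3,7)→{6,7,8}; (5,3)→{2,3,4}; (6,8)→{6,8}; (7,6)→{3,6}; (8,4)→{4,8}. Safe: 1. Place at column 1.
Columns [2, 5, 7, 1, 3, 8, 6, 4], r−c [-1, -3, -4, 3, 2, -2, 1, 4], r+c [3, 7, 10, 5, 8, 14, 13, 12] are all distinct, so no two queens attack.

(1,2) (2,5) (3,7) (4,1) (5,3) (6,8) (7,6) (8,4)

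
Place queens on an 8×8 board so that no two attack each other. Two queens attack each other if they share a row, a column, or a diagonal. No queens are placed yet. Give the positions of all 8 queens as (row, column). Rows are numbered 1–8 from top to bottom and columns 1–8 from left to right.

(1,8) (2,2) (3,4) (4,1) (5,7) (6,5) (7,3) (8,6)

Row 1: Safe: 1, 2, 3, 4, 5, 6, 7, 8. Place at column 8.
Row 2: attacked by (1,8)→{7,8}. Safe: 1, 2, 3, 4, 5, 6. Place at column 2.
Row 3: attacked by (1,8)→{6,8}; (2,2)→{1,2,3}. Safe: 4, 5, 7. Place at column 4.
Row 4: attacked by (1,8)→{5,8}; (2,2)→{2,4}; (3,4)→{3,4,5}. Safe: 1, 6, 7. Place at column 1.
Row 5: attacked by (1,8)→{4,8}; (2,2)→{2,5}; (3,4)→{2,4,6}; (4,1)→{1,2}. Safe: 3, 7. Place at column 7.
Row 6: attacked by (1,8)→{3,8}; (2,2)→{2,6}; (3,4)→{1,4,7}; (4,1)→{1,3}; (5,7)→{6,7,8}. Safe: 5. Place at column 5.
Row 7: attacked by (1,8)→{2,8}; (2,2)→{2,7}; (3,4)→{4,8}; (4,1)→{1,4}; (5,7)→{5,7}; (6,5)→{4,5,6}. Safe: 3. Place at column 3.
Row 8: attacked by (1,8)→{1,8}; (2,2)→{2,8}; (3,4)→{4}; (4,1)→{1,5}; (5,7)→{4,7}; (6,5)→{3,5,7}; (7,3)→{2,3,4}. Safe: 6. Place at column 6.
Columns [8, 2, 4, 1, 7, 5, 3, 6], r−c [-7, 0, -1, 3, -2, 1, 4, 2], r+c [9, 4, 7, 5, 12, 11, 10, 14] are all distinct, so no two queens attack.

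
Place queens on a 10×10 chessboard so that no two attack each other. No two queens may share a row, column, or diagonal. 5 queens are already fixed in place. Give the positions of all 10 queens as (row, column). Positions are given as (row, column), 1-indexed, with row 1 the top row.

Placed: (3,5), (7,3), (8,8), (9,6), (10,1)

(1,4) (2,10) (3,5) (4,2) (5,9) (6,7) (7,3) (8,8) (9,6) (10,1)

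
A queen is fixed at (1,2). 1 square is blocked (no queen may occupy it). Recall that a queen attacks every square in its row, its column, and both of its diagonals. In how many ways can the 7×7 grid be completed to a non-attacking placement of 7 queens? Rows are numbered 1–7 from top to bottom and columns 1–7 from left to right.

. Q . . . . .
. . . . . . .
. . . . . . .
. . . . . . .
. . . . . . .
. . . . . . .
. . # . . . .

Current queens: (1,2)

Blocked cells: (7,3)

7

Branch on row 2: col 4 → 2; col 5 → 3; col 6 → 1; col 7 → 1.
Sum: 2 + 3 + 1 + 1 = 7.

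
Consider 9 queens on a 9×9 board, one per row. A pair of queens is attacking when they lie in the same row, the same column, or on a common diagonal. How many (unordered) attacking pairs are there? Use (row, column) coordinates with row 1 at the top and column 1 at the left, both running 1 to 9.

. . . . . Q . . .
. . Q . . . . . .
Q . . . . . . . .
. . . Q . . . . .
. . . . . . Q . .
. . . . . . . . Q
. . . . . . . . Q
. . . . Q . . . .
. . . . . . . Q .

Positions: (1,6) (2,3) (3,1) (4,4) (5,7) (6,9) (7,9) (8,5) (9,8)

2

Same column: (6,9)–(7,9) (column 9).
Same diagonal: (5,7)–(7,9) (|5−7| = |7−9| = 2).
Total attacking pairs: 2.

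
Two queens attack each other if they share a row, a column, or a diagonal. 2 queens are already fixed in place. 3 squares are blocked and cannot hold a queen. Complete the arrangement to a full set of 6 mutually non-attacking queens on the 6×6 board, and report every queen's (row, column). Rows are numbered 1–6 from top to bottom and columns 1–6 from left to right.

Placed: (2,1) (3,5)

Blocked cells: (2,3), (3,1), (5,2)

(1,4) (2,1) (3,5) (4,2) (5,6) (6,3)

Row 1: attacked by (2,1)→{1,2}; (3,5)→{3,5}. Safe: 4, 6. Place at column 4.
Row 4: attacked by (1,4)→{1,4}; (2,1)→{1,3}; (3,5)→{4,5,6}. Safe: 2. Place at column 2.
Row 5: attacked by (1,4)→{4}; (2,1)→{1,4}; (3,5)→{3,5}; (4,2)→{1,2,3}. Blocked: 2. Safe: 6. Place at column 6.
Row 6: attacked by (1,4)→{4}; (2,1)→{1,5}; (3,5)→{2,5}; (4,2)→{2,4}; (5,6)→{5,6}. Safe: 3. Place at column 3.
Columns [4, 1, 5, 2, 6, 3], r−c [-3, 1, -2, 2, -1, 3], r+c [5, 3, 8, 6, 11, 9] are all distinct, so no two queens attack.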